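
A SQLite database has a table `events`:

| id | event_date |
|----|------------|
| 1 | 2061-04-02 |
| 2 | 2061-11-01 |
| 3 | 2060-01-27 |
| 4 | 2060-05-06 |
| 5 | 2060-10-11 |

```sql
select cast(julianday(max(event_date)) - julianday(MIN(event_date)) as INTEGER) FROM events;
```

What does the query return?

MIN = 2060-01-27, MAX = 2061-11-01.
4 days remain in January 2060 after the 27th (31 − 27).
Full months from February 2060 through October 2061 contribute their day counts.
Then 1 day into November 2061.
Total: 4 + 29 + 31 + 30 + 31 + 30 + 31 + 31 + 30 + 31 + 30 + 31 + 31 + 28 + 31 + 30 + 31 + 30 + 31 + 31 + 30 + 31 + 1 = 644.

644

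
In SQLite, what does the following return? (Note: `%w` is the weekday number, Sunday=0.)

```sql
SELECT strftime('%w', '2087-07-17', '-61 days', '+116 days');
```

3

First apply '-61 days', '+116 days': 2087-07-17 → 2087-09-10.
2087-09-10 is a Wednesday; with Sunday=0 that is 3.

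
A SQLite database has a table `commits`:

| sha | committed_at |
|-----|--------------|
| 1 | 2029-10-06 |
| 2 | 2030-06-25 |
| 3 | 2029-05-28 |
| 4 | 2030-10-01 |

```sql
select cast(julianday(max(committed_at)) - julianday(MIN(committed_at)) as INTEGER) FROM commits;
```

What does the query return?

491

MIN = 2029-05-28, MAX = 2030-10-01.
3 days remain in May 2029 after the 28th (31 − 28).
Full months from June 2029 through September 2030 contribute their day counts.
Then 1 day into October 2030.
Total: 3 + 30 + 31 + 31 + 30 + 31 + 30 + 31 + 31 + 28 + 31 + 30 + 31 + 30 + 31 + 31 + 30 + 1 = 491.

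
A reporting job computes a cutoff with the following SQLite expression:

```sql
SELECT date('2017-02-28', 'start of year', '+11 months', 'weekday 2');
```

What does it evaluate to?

2017-12-05

`start of year` rewinds 2017-02-28 to 2017-01-01.
Adding +11 months to 2017-01-01 gives 2017-12-01.
`weekday 2` advances to the next Tuesday; 2017-12-01 is a Friday, so it moves forward to 2017-12-05.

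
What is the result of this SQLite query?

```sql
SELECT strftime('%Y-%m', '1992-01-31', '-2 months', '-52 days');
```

1991-10

First apply '-2 months', '-52 days': 1992-01-31 → 1991-10-10.
`%Y-%m` extracts the year-month: 1991-10.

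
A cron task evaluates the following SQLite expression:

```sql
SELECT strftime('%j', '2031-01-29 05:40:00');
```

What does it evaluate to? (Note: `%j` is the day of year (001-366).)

029

Day-of-year for 2031-01-29: days since 2031-01-01 inclusive = 29, zero-padded to 029.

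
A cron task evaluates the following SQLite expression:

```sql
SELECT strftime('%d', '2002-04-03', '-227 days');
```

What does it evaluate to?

First apply '-227 days': 2002-04-03 → 2001-08-19.
`%d` extracts the 2-digit day of month: 19.

19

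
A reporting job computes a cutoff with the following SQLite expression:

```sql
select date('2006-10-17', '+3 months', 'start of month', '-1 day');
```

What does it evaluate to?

Adding +3 months to 2006-10-17 gives 2007-01-17.
`start of month` rewinds 2007-01-17 to 2007-01-01.
Going back 1 day from 2007-01-01 reaches 2006-12-31 (last day of December, 31 days).

2006-12-31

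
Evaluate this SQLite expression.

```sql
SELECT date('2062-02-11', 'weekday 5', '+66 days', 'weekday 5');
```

`weekday 5` advances to the next Friday; 2062-02-11 is a Saturday, so it moves forward to 2062-02-17.
Applying '+66 days' to 2062-02-17: counting 66 days forward gives 2062-04-24.
`weekday 5` advances to the next Friday; 2062-04-24 is a Monday, so it moves forward to 2062-04-28.

2062-04-28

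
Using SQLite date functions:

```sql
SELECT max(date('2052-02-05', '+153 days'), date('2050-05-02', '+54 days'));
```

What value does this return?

2052-07-07

date('2052-02-05', '+153 days') → 2052-07-07.
date('2050-05-02', '+54 days') → 2050-06-25.
Later of the two is 2052-07-07.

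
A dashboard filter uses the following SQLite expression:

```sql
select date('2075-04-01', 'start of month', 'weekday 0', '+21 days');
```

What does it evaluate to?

2075-04-28

`start of month` rewinds 2075-04-01 to 2075-04-01.
`weekday 0` advances to the next Sunday; 2075-04-01 is a Monday, so it moves forward to 2075-04-07.
Advancing 21 more days within April lands on 2075-04-28.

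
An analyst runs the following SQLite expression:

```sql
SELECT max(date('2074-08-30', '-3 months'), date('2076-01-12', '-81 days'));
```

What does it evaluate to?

date('2074-08-30', '-3 months') → 2074-05-30.
date('2076-01-12', '-81 days') → 2075-10-23.
Later of the two is 2075-10-23.

2075-10-23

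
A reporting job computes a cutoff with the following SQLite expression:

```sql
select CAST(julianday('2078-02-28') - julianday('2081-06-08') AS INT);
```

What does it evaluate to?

0 days remain in February 2078 after the 28th (28 − 28).
Full months from March 2078 through May 2081 contribute their day counts.
Then 8 days into June 2081.
Total: 0 + 31 + 30 + 31 + 30 + 31 + 31 + 30 + 31 + 30 + 31 + 31 + 28 + 31 + 30 + 31 + 30 + 31 + 31 + 30 + 31 + 30 + 31 + 31 + 29 + 31 + 30 + 31 + 30 + 31 + 31 + 30 + 31 + 30 + 31 + 31 + 28 + 31 + 30 + 31 + 8 = 1196.
The subtraction is earlier − later, so the result is −1196 → -1196.

-1196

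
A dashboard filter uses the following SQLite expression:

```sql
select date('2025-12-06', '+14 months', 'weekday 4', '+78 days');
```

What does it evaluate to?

2027-04-30

Adding +14 months to 2025-12-06 gives 2027-02-06.
`weekday 4` advances to the next Thursday; 2027-02-06 is a Saturday, so it moves forward to 2027-02-11.
Applying '+78 days' to 2027-02-11: counting 78 days forward gives 2027-04-30.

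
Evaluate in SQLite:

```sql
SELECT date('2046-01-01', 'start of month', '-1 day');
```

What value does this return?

2045-12-31

`start of month` rewinds 2046-01-01 to 2046-01-01.
Going back 1 day from 2046-01-01 reaches 2045-12-31 (last day of December, 31 days).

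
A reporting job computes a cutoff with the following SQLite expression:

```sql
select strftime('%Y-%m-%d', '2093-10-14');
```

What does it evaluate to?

`%Y-%m-%d` extracts the ISO date: 2093-10-14.

2093-10-14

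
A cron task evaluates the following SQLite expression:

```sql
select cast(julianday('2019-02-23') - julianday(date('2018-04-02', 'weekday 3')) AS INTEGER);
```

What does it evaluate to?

`weekday 3` advances to the next Wednesday; 2018-04-02 is a Monday, so it moves forward to 2018-04-04.
26 days remain in April 2018 after the 4th (30 − 4).
Full months from May 2018 through January 2019 contribute their day counts.
Then 23 days into February 2019.
Total: 26 + 31 + 30 + 31 + 31 + 30 + 31 + 30 + 31 + 31 + 23 = 325.

325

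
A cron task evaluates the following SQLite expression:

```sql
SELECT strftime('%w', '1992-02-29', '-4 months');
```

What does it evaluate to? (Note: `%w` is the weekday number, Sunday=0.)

First apply '-4 months': 1992-02-29 → 1991-10-29.
1991-10-29 is a Tuesday; with Sunday=0 that is 2.

2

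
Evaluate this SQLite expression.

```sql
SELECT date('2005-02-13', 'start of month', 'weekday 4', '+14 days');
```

2005-02-17

`start of month` rewinds 2005-02-13 to 2005-02-01.
`weekday 4` advances to the next Thursday; 2005-02-01 is a Tuesday, so it moves forward to 2005-02-03.
Advancing 14 more days within February lands on 2005-02-17.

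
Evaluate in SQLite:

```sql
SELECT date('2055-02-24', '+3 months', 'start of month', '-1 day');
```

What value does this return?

2055-04-30

Adding +3 months to 2055-02-24 gives 2055-05-24.
`start of month` rewinds 2055-05-24 to 2055-05-01.
Going back 1 day from 2055-05-01 reaches 2055-04-30 (last day of April, 30 days).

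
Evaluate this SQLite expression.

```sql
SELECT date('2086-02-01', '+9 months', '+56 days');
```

Adding +9 months to 2086-02-01 gives 2086-11-01.
Applying '+56 days' to 2086-11-01: counting 56 days forward gives 2086-12-27.

2086-12-27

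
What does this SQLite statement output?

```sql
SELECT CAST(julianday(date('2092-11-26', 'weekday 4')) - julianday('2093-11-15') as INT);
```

-353

`weekday 4` advances to the next Thursday; 2092-11-26 is a Wednesday, so it moves forward to 2092-11-27.
3 days remain in November 2092 after the 27th (30 − 27).
Full months from December 2092 through October 2093 contribute their day counts.
Then 15 days into November 2093.
Total: 3 + 31 + 31 + 28 + 31 + 30 + 31 + 30 + 31 + 31 + 30 + 31 + 15 = 353.
The subtraction is earlier − later, so the result is −353 → -353.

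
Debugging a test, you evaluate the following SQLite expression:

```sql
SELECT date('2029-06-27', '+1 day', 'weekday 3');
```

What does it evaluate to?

2029-07-04

Advancing 1 more day within June lands on 2029-06-28.
`weekday 3` advances to the next Wednesday; 2029-06-28 is a Thursday, so it moves forward to 2029-07-04.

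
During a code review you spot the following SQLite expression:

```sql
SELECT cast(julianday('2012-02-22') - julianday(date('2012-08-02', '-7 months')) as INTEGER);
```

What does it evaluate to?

Adding -7 months to 2012-08-02 gives 2012-01-02.
29 days remain in January 2012 after the 2nd (31 − 2).
Then 22 days into February 2012.
Total: 29 + 22 = 51.

51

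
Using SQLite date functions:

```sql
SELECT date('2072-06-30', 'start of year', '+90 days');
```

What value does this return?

2072-03-31

`start of year` rewinds 2072-06-30 to 2072-01-01.
Applying '+90 days' to 2072-01-01: counting 90 days forward gives 2072-03-31.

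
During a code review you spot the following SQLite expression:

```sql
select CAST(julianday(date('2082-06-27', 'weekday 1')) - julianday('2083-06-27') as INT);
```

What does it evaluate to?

-363

`weekday 1` advances to the next Monday; 2082-06-27 is a Saturday, so it moves forward to 2082-06-29.
1 day remains in June 2082 after the 29th (30 − 29).
Full months from July 2082 through May 2083 contribute their day counts.
Then 27 days into June 2083.
Total: 1 + 31 + 31 + 30 + 31 + 30 + 31 + 31 + 28 + 31 + 30 + 31 + 27 = 363.
The subtraction is earlier − later, so the result is −363 → -363.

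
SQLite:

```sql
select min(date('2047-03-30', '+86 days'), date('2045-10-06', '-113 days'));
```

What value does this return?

date('2047-03-30', '+86 days') → 2047-06-24.
date('2045-10-06', '-113 days') → 2045-06-15.
Earlier of the two is 2045-06-15.

2045-06-15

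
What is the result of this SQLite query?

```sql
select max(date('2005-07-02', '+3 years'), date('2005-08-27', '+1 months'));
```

2008-07-02

date('2005-07-02', '+3 years') → 2008-07-02.
date('2005-08-27', '+1 months') → 2005-09-27.
Later of the two is 2008-07-02.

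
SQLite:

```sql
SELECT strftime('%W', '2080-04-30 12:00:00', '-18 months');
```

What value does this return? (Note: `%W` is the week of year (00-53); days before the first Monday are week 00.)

First apply '-18 months': 2080-04-30 12:00:00 → 2078-10-30 12:00:00.
2078-10-30 is a Sunday. SQLite's %W counts Mondays since the year started; the result is 43.

43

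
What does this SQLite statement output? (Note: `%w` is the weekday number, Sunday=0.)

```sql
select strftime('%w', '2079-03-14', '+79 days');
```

4

First apply '+79 days': 2079-03-14 → 2079-06-01.
2079-06-01 is a Thursday; with Sunday=0 that is 4.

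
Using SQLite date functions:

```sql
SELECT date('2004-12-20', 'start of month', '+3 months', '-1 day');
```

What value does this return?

`start of month` rewinds 2004-12-20 to 2004-12-01.
Adding +3 months to 2004-12-01 gives 2005-03-01.
Going back 1 day from 2005-03-01 reaches 2005-02-28 (last day of February, 28 days).

2005-02-28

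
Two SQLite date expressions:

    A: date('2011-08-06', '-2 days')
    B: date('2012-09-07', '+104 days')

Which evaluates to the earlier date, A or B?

A = 2011-08-04.
B = 2012-12-20.
A is earlier.

A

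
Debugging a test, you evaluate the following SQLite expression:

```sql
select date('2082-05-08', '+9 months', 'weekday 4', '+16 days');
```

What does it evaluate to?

2083-02-27

Adding +9 months to 2082-05-08 gives 2083-02-08.
`weekday 4` advances to the next Thursday; 2083-02-08 is a Monday, so it moves forward to 2083-02-11.
Advancing 16 more days within February lands on 2083-02-27.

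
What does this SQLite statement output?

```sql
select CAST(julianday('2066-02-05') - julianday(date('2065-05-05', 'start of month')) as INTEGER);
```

280

`start of month` rewinds 2065-05-05 to 2065-05-01.
30 days remain in May 2065 after the 1st (31 − 1).
Full months from June 2065 through January 2066 contribute their day counts.
Then 5 days into February 2066.
Total: 30 + 30 + 31 + 31 + 30 + 31 + 30 + 31 + 31 + 5 = 280.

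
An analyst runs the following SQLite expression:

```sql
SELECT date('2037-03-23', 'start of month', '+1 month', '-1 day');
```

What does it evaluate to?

2037-03-31

`start of month` rewinds 2037-03-23 to 2037-03-01.
Adding +1 month to 2037-03-01 gives 2037-04-01.
Going back 1 day from 2037-04-01 reaches 2037-03-31 (last day of March, 31 days).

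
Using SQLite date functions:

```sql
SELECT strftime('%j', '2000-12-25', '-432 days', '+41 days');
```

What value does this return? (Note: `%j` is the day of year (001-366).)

First apply '-432 days', '+41 days': 2000-12-25 → 1999-11-30.
Day-of-year for 1999-11-30: days since 1999-01-01 inclusive = 334, zero-padded to 334.

334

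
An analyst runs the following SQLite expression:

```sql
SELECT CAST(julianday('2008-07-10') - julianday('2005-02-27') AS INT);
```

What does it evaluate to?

1 day remains in February 2005 after the 27th (28 − 27).
Full months from March 2005 through June 2008 contribute their day counts.
Then 10 days into July 2008.
Total: 1 + 31 + 30 + 31 + 30 + 31 + 31 + 30 + 31 + 30 + 31 + 31 + 28 + 31 + 30 + 31 + 30 + 31 + 31 + 30 + 31 + 30 + 31 + 31 + 28 + 31 + 30 + 31 + 30 + 31 + 31 + 30 + 31 + 30 + 31 + 31 + 29 + 31 + 30 + 31 + 30 + 10 = 1229.

1229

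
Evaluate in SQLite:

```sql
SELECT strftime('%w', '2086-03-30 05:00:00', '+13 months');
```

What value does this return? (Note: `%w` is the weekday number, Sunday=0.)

3

First apply '+13 months': 2086-03-30 05:00:00 → 2087-04-30 05:00:00.
2087-04-30 is a Wednesday; with Sunday=0 that is 3.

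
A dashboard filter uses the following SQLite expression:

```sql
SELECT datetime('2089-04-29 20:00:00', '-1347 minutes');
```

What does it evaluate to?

1347 minutes = 22h 27m; -1347 minutes from 2089-04-29 20:00:00 is 2089-04-28 21:33:00 (crosses midnight).

2089-04-28 21:33:00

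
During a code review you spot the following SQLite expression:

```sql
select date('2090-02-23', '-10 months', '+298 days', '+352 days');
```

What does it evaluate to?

Adding -10 months to 2090-02-23 gives 2089-04-23.
Applying '+298 days' to 2089-04-23: counting 298 days forward gives 2090-02-15.
Applying '+352 days' to 2090-02-15: counting 352 days forward gives 2091-02-02.

2091-02-02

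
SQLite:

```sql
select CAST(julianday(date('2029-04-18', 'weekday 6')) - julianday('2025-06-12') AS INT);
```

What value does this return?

`weekday 6` advances to the next Saturday; 2029-04-18 is a Wednesday, so it moves forward to 2029-04-21.
18 days remain in June 2025 after the 12th (30 − 12).
Full months from July 2025 through March 2029 contribute their day counts.
Then 21 days into April 2029.
Total: 18 + 31 + 31 + 30 + 31 + 30 + 31 + 31 + 28 + 31 + 30 + 31 + 30 + 31 + 31 + 30 + 31 + 30 + 31 + 31 + 28 + 31 + 30 + 31 + 30 + 31 + 31 + 30 + 31 + 30 + 31 + 31 + 29 + 31 + 30 + 31 + 30 + 31 + 31 + 30 + 31 + 30 + 31 + 31 + 28 + 31 + 21 = 1409.

1409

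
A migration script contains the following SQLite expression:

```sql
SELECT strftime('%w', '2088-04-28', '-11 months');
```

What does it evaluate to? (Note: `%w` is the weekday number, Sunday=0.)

First apply '-11 months': 2088-04-28 → 2087-05-28.
2087-05-28 is a Wednesday; with Sunday=0 that is 3.

3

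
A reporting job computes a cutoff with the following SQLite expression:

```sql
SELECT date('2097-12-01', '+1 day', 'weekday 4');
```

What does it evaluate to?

2097-12-05

Advancing 1 more day within December lands on 2097-12-02.
`weekday 4` advances to the next Thursday; 2097-12-02 is a Monday, so it moves forward to 2097-12-05.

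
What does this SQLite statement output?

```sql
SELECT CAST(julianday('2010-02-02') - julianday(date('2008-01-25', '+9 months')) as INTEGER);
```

465

Adding +9 months to 2008-01-25 gives 2008-10-25.
6 days remain in October 2008 after the 25th (31 − 25).
Full months from November 2008 through January 2010 contribute their day counts.
Then 2 days into February 2010.
Total: 6 + 30 + 31 + 31 + 28 + 31 + 30 + 31 + 30 + 31 + 31 + 30 + 31 + 30 + 31 + 31 + 2 = 465.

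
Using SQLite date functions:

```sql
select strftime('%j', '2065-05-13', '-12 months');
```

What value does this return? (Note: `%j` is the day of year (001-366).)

First apply '-12 months': 2065-05-13 → 2064-05-13.
Day-of-year for 2064-05-13: days since 2064-01-01 inclusive = 134, zero-padded to 134.

134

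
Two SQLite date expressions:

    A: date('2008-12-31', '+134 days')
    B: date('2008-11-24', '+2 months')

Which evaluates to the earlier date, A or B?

B

A = 2009-05-14.
B = 2009-01-24.
B is earlier.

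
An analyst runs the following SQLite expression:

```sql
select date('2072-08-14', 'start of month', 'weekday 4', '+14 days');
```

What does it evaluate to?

`start of month` rewinds 2072-08-14 to 2072-08-01.
`weekday 4` advances to the next Thursday; 2072-08-01 is a Monday, so it moves forward to 2072-08-04.
Advancing 14 more days within August lands on 2072-08-18.

2072-08-18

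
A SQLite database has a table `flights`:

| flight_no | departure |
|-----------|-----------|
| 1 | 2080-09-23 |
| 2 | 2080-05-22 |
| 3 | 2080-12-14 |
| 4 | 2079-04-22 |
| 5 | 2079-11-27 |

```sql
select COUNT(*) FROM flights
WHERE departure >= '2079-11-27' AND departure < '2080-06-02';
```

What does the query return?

2

Rows in [2079-11-27, 2080-06-02): 2080-05-22, 2079-11-27 → 2 rows.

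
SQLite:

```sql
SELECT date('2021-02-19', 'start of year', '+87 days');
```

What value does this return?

2021-03-29

`start of year` rewinds 2021-02-19 to 2021-01-01.
Applying '+87 days' to 2021-01-01: counting 87 days forward gives 2021-03-29.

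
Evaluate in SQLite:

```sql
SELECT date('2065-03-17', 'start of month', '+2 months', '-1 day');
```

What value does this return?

`start of month` rewinds 2065-03-17 to 2065-03-01.
Adding +2 months to 2065-03-01 gives 2065-05-01.
Going back 1 day from 2065-05-01 reaches 2065-04-30 (last day of April, 30 days).

2065-04-30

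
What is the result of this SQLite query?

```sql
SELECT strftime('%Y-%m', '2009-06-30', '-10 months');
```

First apply '-10 months': 2009-06-30 → 2008-08-30.
`%Y-%m` extracts the year-month: 2008-08.

2008-08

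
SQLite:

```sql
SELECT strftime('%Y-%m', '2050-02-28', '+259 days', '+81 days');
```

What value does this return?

First apply '+259 days', '+81 days': 2050-02-28 → 2051-02-03.
`%Y-%m` extracts the year-month: 2051-02.

2051-02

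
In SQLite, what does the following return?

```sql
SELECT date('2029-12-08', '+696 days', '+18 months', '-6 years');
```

Applying '+696 days' to 2029-12-08: counting 696 days forward gives 2031-11-04.
Adding +18 months to 2031-11-04 gives 2033-05-04.
Adding -6 years to 2033-05-04 gives 2027-05-04.

2027-05-04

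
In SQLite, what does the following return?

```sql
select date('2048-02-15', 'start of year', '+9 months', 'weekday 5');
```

`start of year` rewinds 2048-02-15 to 2048-01-01.
Adding +9 months to 2048-01-01 gives 2048-10-01.
`weekday 5` advances to the next Friday; 2048-10-01 is a Thursday, so it moves forward to 2048-10-02.

2048-10-02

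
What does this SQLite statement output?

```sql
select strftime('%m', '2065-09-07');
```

`%m` extracts the 2-digit month (01-12): 09.

09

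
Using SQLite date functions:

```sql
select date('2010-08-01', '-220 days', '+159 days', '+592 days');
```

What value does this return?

Applying '-220 days' to 2010-08-01: counting 220 days back gives 2009-12-24.
Applying '+159 days' to 2009-12-24: counting 159 days forward gives 2010-06-01.
Applying '+592 days' to 2010-06-01: counting 592 days forward gives 2012-01-14.

2012-01-14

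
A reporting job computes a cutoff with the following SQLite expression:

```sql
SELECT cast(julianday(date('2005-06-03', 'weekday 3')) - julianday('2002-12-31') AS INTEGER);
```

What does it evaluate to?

`weekday 3` advances to the next Wednesday; 2005-06-03 is a Friday, so it moves forward to 2005-06-08.
0 days remain in December 2002 after the 31st (31 − 31).
Full months from January 2003 through May 2005 contribute their day counts.
Then 8 days into June 2005.
Total: 0 + 31 + 28 + 31 + 30 + 31 + 30 + 31 + 31 + 30 + 31 + 30 + 31 + 31 + 29 + 31 + 30 + 31 + 30 + 31 + 31 + 30 + 31 + 30 + 31 + 31 + 28 + 31 + 30 + 31 + 8 = 890.

890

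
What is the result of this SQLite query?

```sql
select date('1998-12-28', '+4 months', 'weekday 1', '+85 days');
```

1999-07-27

Adding +4 months to 1998-12-28 gives 1999-04-28.
`weekday 1` advances to the next Monday; 1999-04-28 is a Wednesday, so it moves forward to 1999-05-03.
Applying '+85 days' to 1999-05-03: counting 85 days forward gives 1999-07-27.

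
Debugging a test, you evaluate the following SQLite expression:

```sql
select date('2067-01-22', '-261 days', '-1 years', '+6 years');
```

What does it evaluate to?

2071-05-06

Applying '-261 days' to 2067-01-22: counting 261 days back gives 2066-05-06.
Adding -1 year to 2066-05-06 gives 2065-05-06.
Adding +6 years to 2065-05-06 gives 2071-05-06.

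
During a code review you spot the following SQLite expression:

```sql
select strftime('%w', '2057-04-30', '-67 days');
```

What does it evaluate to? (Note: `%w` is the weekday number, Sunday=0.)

4

First apply '-67 days': 2057-04-30 → 2057-02-22.
2057-02-22 is a Thursday; with Sunday=0 that is 4.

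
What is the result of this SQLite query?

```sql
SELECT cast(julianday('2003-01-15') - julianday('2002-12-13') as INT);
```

33

18 days remain in December 2002 after the 13th (31 − 13).
Then 15 days into January 2003.
Total: 18 + 15 = 33.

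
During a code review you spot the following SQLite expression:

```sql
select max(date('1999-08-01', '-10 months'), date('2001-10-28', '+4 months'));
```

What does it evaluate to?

date('1999-08-01', '-10 months') → 1998-10-01.
date('2001-10-28', '+4 months') → 2002-02-28.
Later of the two is 2002-02-28.

2002-02-28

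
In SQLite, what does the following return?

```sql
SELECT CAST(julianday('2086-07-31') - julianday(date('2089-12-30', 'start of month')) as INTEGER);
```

`start of month` rewinds 2089-12-30 to 2089-12-01.
0 days remain in July 2086 after the 31st (31 − 31).
Full months from August 2086 through November 2089 contribute their day counts.
Then 1 day into December 2089.
Total: 0 + 31 + 30 + 31 + 30 + 31 + 31 + 28 + 31 + 30 + 31 + 30 + 31 + 31 + 30 + 31 + 30 + 31 + 31 + 29 + 31 + 30 + 31 + 30 + 31 + 31 + 30 + 31 + 30 + 31 + 31 + 28 + 31 + 30 + 31 + 30 + 31 + 31 + 30 + 31 + 30 + 1 = 1219.
The subtraction is earlier − later, so the result is −1219 → -1219.

-1219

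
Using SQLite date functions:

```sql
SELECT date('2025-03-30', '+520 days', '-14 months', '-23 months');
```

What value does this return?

2023-08-01

Applying '+520 days' to 2025-03-30: counting 520 days forward gives 2026-09-01.
Adding -14 months to 2026-09-01 gives 2025-07-01.
Adding -23 months to 2025-07-01 gives 2023-08-01.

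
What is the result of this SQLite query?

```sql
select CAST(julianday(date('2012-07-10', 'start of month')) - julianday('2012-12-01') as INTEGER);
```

-153

`start of month` rewinds 2012-07-10 to 2012-07-01.
30 days remain in July 2012 after the 1st (31 − 1).
August 2012: 31 days.
September 2012: 30 days.
October 2012: 31 days.
November 2012: 30 days.
Then 1 day into December 2012.
Total: 30 + 31 + 30 + 31 + 30 + 1 = 153.
The subtraction is earlier − later, so the result is −153 → -153.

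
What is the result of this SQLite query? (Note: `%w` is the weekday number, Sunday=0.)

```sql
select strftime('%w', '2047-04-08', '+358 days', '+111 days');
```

First apply '+358 days', '+111 days': 2047-04-08 → 2048-07-20.
2048-07-20 is a Monday; with Sunday=0 that is 1.

1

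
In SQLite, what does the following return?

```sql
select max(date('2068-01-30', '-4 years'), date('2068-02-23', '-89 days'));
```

date('2068-01-30', '-4 years') → 2064-01-30.
date('2068-02-23', '-89 days') → 2067-11-26.
Later of the two is 2067-11-26.

2067-11-26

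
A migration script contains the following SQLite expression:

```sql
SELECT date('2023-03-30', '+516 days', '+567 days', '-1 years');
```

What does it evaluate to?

Applying '+516 days' to 2023-03-30: counting 516 days forward gives 2024-08-27.
Applying '+567 days' to 2024-08-27: counting 567 days forward gives 2026-03-17.
Adding -1 year to 2026-03-17 gives 2025-03-17.

2025-03-17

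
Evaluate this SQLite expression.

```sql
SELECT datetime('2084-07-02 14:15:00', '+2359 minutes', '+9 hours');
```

2084-07-04 14:34:00

2359 minutes = 39h 19m; +2359 minutes from 2084-07-02 14:15:00 is 2084-07-04 05:34:00 (crosses midnight).
+9 hours from 2084-07-04 05:34:00 is 2084-07-04 14:34:00.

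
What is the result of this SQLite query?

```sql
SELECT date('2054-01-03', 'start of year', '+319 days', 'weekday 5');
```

2054-11-20

`start of year` rewinds 2054-01-03 to 2054-01-01.
Applying '+319 days' to 2054-01-01: counting 319 days forward gives 2054-11-16.
`weekday 5` advances to the next Friday; 2054-11-16 is a Monday, so it moves forward to 2054-11-20.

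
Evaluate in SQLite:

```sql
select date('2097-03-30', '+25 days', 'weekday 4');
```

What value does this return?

2097-04-25

March 2097 has 31 days; 1 remain after the 30th, so 2 days reach 2097-04-01.
Advancing 23 more days within April lands on 2097-04-24.
`weekday 4` advances to the next Thursday; 2097-04-24 is a Wednesday, so it moves forward to 2097-04-25.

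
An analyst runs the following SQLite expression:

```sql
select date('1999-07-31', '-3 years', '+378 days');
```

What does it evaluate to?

1997-08-13

Adding -3 years to 1999-07-31 gives 1996-07-31.
Applying '+378 days' to 1996-07-31: counting 378 days forward gives 1997-08-13.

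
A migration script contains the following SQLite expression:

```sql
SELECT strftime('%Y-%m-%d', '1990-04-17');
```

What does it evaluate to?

1990-04-17

`%Y-%m-%d` extracts the ISO date: 1990-04-17.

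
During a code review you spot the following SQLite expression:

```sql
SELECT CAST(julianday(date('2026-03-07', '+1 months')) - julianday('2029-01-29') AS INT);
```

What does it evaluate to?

-1028

Adding +1 month to 2026-03-07 gives 2026-04-07.
23 days remain in April 2026 after the 7th (30 − 7).
Full months from May 2026 through December 2028 contribute their day counts.
Then 29 days into January 2029.
Total: 23 + 31 + 30 + 31 + 31 + 30 + 31 + 30 + 31 + 31 + 28 + 31 + 30 + 31 + 30 + 31 + 31 + 30 + 31 + 30 + 31 + 31 + 29 + 31 + 30 + 31 + 30 + 31 + 31 + 30 + 31 + 30 + 31 + 29 = 1028.
The subtraction is earlier − later, so the result is −1028 → -1028.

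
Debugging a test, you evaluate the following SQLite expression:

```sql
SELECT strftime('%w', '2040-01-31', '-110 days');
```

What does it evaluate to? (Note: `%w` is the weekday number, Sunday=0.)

First apply '-110 days': 2040-01-31 → 2039-10-13.
2039-10-13 is a Thursday; with Sunday=0 that is 4.

4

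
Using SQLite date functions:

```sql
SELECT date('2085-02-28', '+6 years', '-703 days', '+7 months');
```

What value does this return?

2089-10-27

Adding +6 years to 2085-02-28 gives 2091-02-28.
Applying '-703 days' to 2091-02-28: counting 703 days back gives 2089-03-27.
Adding +7 months to 2089-03-27 gives 2089-10-27.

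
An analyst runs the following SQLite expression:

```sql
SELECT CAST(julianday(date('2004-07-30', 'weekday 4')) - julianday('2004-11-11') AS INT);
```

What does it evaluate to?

-98

`weekday 4` advances to the next Thursday; 2004-07-30 is a Friday, so it moves forward to 2004-08-05.
26 days remain in August 2004 after the 5th (31 − 5).
September 2004: 30 days.
October 2004: 31 days.
Then 11 days into November 2004.
Total: 26 + 30 + 31 + 11 = 98.
The subtraction is earlier − later, so the result is −98 → -98.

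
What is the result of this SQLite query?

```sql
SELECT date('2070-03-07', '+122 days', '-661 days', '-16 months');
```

2067-05-14

Applying '+122 days' to 2070-03-07: counting 122 days forward gives 2070-07-07.
Applying '-661 days' to 2070-07-07: counting 661 days back gives 2068-09-14.
Adding -16 months to 2068-09-14 gives 2067-05-14.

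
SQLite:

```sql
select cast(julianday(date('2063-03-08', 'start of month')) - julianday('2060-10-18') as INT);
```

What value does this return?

`start of month` rewinds 2063-03-08 to 2063-03-01.
13 days remain in October 2060 after the 18th (31 − 18).
Full months from November 2060 through February 2063 contribute their day counts.
Then 1 day into March 2063.
Total: 13 + 30 + 31 + 31 + 28 + 31 + 30 + 31 + 30 + 31 + 31 + 30 + 31 + 30 + 31 + 31 + 28 + 31 + 30 + 31 + 30 + 31 + 31 + 30 + 31 + 30 + 31 + 31 + 28 + 1 = 864.

864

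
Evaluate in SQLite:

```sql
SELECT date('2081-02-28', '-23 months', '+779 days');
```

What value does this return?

Adding -23 months to 2081-02-28 gives 2079-03-28.
Applying '+779 days' to 2079-03-28: counting 779 days forward gives 2081-05-15.

2081-05-15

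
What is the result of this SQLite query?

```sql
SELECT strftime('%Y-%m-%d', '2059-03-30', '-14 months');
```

2058-01-30

First apply '-14 months': 2059-03-30 → 2058-01-30.
`%Y-%m-%d` extracts the ISO date: 2058-01-30.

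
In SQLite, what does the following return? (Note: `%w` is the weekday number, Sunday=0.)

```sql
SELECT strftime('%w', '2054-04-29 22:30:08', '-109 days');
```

First apply '-109 days': 2054-04-29 22:30:08 → 2054-01-10 22:30:08.
2054-01-10 is a Saturday; with Sunday=0 that is 6.

6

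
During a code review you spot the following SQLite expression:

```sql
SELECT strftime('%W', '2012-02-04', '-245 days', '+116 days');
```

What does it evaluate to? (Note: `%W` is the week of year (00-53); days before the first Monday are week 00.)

First apply '-245 days', '+116 days': 2012-02-04 → 2011-09-28.
2011-09-28 is a Wednesday. SQLite's %W counts Mondays since the year started; the result is 39.

39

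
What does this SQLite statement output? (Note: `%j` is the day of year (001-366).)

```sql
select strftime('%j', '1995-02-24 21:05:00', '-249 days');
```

171

First apply '-249 days': 1995-02-24 21:05:00 → 1994-06-20 21:05:00.
Day-of-year for 1994-06-20: days since 1994-01-01 inclusive = 171, zero-padded to 171.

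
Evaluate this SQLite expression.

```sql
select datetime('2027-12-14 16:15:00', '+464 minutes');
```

464 minutes = 7h 44m; +464 minutes from 2027-12-14 16:15:00 is 2027-12-14 23:59:00.

2027-12-14 23:59:00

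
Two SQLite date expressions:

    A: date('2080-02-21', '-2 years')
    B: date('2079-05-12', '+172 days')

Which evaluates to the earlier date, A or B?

A = 2078-02-21.
B = 2079-10-31.
A is earlier.

A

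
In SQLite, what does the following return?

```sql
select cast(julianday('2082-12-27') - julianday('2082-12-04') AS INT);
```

Both dates are in December 2082: 27 − 4 = 23.

23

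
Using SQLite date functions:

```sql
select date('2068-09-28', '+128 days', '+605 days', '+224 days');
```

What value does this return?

Applying '+128 days' to 2068-09-28: counting 128 days forward gives 2069-02-03.
Applying '+605 days' to 2069-02-03: counting 605 days forward gives 2070-10-01.
Applying '+224 days' to 2070-10-01: counting 224 days forward gives 2071-05-13.

2071-05-13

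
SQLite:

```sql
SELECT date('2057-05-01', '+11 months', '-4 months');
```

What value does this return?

Adding +11 months to 2057-05-01 gives 2058-04-01.
Adding -4 months to 2058-04-01 gives 2057-12-01.

2057-12-01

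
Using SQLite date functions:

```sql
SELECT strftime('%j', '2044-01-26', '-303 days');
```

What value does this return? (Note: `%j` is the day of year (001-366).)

088

First apply '-303 days': 2044-01-26 → 2043-03-29.
Day-of-year for 2043-03-29: days since 2043-01-01 inclusive = 88, zero-padded to 088.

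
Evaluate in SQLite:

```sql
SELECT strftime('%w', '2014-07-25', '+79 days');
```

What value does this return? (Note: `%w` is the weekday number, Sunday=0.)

First apply '+79 days': 2014-07-25 → 2014-10-12.
2014-10-12 is a Sunday; with Sunday=0 that is 0.

0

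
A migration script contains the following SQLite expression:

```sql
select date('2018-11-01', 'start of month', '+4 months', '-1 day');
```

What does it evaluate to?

`start of month` rewinds 2018-11-01 to 2018-11-01.
Adding +4 months to 2018-11-01 gives 2019-03-01.
Going back 1 day from 2019-03-01 reaches 2019-02-28 (last day of February, 28 days).

2019-02-28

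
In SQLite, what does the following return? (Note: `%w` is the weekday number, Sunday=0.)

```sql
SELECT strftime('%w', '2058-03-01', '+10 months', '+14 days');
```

First apply '+10 months', '+14 days': 2058-03-01 → 2059-01-15.
2059-01-15 is a Wednesday; with Sunday=0 that is 3.

3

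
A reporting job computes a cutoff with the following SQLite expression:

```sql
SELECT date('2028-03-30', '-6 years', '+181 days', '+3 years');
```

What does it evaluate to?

2025-09-27

Adding -6 years to 2028-03-30 gives 2022-03-30.
Applying '+181 days' to 2022-03-30: counting 181 days forward gives 2022-09-27.
Adding +3 years to 2022-09-27 gives 2025-09-27.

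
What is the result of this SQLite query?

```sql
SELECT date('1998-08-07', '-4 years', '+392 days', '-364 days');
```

1994-09-04

Adding -4 years to 1998-08-07 gives 1994-08-07.
Applying '+392 days' to 1994-08-07: counting 392 days forward gives 1995-09-03.
Applying '-364 days' to 1995-09-03: counting 364 days back gives 1994-09-04.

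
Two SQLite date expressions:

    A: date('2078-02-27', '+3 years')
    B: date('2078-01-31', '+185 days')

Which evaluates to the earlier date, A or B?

B

A = 2081-02-27.
B = 2078-08-04.
B is earlier.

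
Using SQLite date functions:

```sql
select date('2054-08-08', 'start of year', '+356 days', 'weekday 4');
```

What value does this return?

2054-12-24

`start of year` rewinds 2054-08-08 to 2054-01-01.
Applying '+356 days' to 2054-01-01: counting 356 days forward gives 2054-12-23.
`weekday 4` advances to the next Thursday; 2054-12-23 is a Wednesday, so it moves forward to 2054-12-24.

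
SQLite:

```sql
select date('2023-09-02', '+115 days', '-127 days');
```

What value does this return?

Applying '+115 days' to 2023-09-02: counting 115 days forward gives 2023-12-26.
Applying '-127 days' to 2023-12-26: counting 127 days back gives 2023-08-21.

2023-08-21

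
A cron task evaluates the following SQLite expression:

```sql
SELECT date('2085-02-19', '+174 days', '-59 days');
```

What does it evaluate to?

2085-06-14

Applying '+174 days' to 2085-02-19: counting 174 days forward gives 2085-08-12.
Applying '-59 days' to 2085-08-12: counting 59 days back gives 2085-06-14.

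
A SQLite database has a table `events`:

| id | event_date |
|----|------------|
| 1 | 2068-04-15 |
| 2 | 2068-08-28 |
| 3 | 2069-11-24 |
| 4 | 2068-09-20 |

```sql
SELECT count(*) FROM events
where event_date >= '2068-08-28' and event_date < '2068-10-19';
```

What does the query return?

2

Rows in [2068-08-28, 2068-10-19): 2068-08-28, 2068-09-20 → 2 rows.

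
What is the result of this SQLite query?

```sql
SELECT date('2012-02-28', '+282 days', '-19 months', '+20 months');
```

Applying '+282 days' to 2012-02-28: counting 282 days forward gives 2012-12-06.
Adding -19 months to 2012-12-06 gives 2011-05-06.
Adding +20 months to 2011-05-06 gives 2013-01-06.

2013-01-06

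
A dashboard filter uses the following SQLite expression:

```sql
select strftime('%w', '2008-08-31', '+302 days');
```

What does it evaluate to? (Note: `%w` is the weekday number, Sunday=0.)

1

First apply '+302 days': 2008-08-31 → 2009-06-29.
2009-06-29 is a Monday; with Sunday=0 that is 1.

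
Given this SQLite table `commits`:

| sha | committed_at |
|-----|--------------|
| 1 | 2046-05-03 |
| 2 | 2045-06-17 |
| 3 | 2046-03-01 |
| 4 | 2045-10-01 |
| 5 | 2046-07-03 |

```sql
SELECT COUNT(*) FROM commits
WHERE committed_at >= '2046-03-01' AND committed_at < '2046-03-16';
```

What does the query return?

Rows in [2046-03-01, 2046-03-16): 2046-03-01 → 1 row.

1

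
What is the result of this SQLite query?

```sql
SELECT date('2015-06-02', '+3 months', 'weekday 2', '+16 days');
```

2015-09-24

Adding +3 months to 2015-06-02 gives 2015-09-02.
`weekday 2` advances to the next Tuesday; 2015-09-02 is a Wednesday, so it moves forward to 2015-09-08.
Advancing 16 more days within September lands on 2015-09-24.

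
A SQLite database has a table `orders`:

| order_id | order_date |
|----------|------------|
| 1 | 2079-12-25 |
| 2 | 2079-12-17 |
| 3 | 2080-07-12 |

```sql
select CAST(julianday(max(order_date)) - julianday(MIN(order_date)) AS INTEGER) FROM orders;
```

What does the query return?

208

MIN = 2079-12-17, MAX = 2080-07-12.
14 days remain in December 2079 after the 17th (31 − 17).
Full months from January 2080 through June 2080 contribute their day counts.
Then 12 days into July 2080.
Total: 14 + 31 + 29 + 31 + 30 + 31 + 30 + 12 = 208.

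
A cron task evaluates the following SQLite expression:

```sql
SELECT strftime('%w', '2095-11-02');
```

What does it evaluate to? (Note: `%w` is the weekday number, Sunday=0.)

3

2095-11-02 is a Wednesday; with Sunday=0 that is 3.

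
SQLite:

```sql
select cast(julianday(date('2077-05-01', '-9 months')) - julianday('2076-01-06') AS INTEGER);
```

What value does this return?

Adding -9 months to 2077-05-01 gives 2076-08-01.
25 days remain in January 2076 after the 6th (31 − 6).
Full months from February 2076 through July 2076 contribute their day counts.
Then 1 day into August 2076.
Total: 25 + 29 + 31 + 30 + 31 + 30 + 31 + 1 = 208.

208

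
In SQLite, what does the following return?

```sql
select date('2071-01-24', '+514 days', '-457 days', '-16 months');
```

2069-11-22

Applying '+514 days' to 2071-01-24: counting 514 days forward gives 2072-06-21.
Applying '-457 days' to 2072-06-21: counting 457 days back gives 2071-03-22.
Adding -16 months to 2071-03-22 gives 2069-11-22.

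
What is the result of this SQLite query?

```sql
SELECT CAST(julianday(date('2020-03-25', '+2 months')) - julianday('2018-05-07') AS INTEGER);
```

749

Adding +2 months to 2020-03-25 gives 2020-05-25.
24 days remain in May 2018 after the 7th (31 − 7).
Full months from June 2018 through April 2020 contribute their day counts.
Then 25 days into May 2020.
Total: 24 + 30 + 31 + 31 + 30 + 31 + 30 + 31 + 31 + 28 + 31 + 30 + 31 + 30 + 31 + 31 + 30 + 31 + 30 + 31 + 31 + 29 + 31 + 30 + 25 = 749.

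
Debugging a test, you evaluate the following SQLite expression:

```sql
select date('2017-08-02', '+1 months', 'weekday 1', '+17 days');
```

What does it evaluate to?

2017-09-21

Adding +1 month to 2017-08-02 gives 2017-09-02.
`weekday 1` advances to the next Monday; 2017-09-02 is a Saturday, so it moves forward to 2017-09-04.
Advancing 17 more days within September lands on 2017-09-21.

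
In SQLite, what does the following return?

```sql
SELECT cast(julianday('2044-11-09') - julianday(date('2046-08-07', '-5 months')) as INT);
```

Adding -5 months to 2046-08-07 gives 2046-03-07.
21 days remain in November 2044 after the 9th (30 − 9).
Full months from December 2044 through February 2046 contribute their day counts.
Then 7 days into March 2046.
Total: 21 + 31 + 31 + 28 + 31 + 30 + 31 + 30 + 31 + 31 + 30 + 31 + 30 + 31 + 31 + 28 + 7 = 483.
The subtraction is earlier − later, so the result is −483 → -483.

-483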